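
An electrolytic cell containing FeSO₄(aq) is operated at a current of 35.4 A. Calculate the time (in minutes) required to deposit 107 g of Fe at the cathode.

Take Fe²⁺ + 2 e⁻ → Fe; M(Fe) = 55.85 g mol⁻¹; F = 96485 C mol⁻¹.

n(Fe) = m/M = 107 / 55.85 = 1.916 mol.
Each Fe atom requires 2 electrons, so n(e⁻) = 2 × 1.916 = 3.832 mol.
Q = n(e⁻)·F = 3.832 × 96485 = 369700 C.
t = Q/I = 369700 / 35.40 A = 10440 s = 174 min.

174 min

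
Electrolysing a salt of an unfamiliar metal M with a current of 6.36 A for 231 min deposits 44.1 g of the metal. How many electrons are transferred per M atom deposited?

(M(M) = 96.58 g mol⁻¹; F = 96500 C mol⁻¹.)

2

Q = I·t = 6.360 A × 13860 s = 88150 C, so n(e⁻) = 88150/96500 = 0.9135 mol.
n(M) deposited = 44.1 / 96.58 = 0.4566 mol.
Electrons per atom = n(e⁻)/n(M) = 0.9135 / 0.4566 = 2.00 ≈ 2, so the ion is M²⁺.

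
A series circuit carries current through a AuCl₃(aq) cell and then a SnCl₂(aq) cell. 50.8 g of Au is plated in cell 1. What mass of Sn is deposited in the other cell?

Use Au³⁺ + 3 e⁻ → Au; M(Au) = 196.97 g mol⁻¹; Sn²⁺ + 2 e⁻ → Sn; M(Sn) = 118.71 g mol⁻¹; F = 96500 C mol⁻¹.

45.9 g

n(Au) = 50.8 / 196.97 = 0.2579 mol.
Since Au³⁺ + 3 e⁻ → Au, n(e⁻) passed = 3 × 0.2579 = 0.7737 mol.
Cells in series carry the same charge, so the same 0.7737 mol of electrons passes through cell 2.
Sn²⁺ + 2 e⁻ → Sn, so n(Sn) = 0.7737 / 2 = 0.3869 mol.
m(Sn) = 0.3869 × 118.71 = 45.9 g.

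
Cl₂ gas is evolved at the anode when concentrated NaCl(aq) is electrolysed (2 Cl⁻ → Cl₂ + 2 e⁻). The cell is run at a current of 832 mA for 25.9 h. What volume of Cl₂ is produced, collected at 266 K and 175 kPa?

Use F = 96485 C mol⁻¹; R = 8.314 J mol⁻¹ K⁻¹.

5.08 L

Q = I·t = 0.8320 A × 93240 s = 77580 C.
n(e⁻) = Q/F = 77580 / 96485 = 0.8040 mol.
2 electrons are transferred per Cl₂ molecule, so n(Cl₂) = 0.8040 / 2 = 0.4020 mol.
V = nRT/P = (0.4020 × 8.314 × 266) / (175 × 10³ Pa) = 0.00508 m³ = 5.08 L.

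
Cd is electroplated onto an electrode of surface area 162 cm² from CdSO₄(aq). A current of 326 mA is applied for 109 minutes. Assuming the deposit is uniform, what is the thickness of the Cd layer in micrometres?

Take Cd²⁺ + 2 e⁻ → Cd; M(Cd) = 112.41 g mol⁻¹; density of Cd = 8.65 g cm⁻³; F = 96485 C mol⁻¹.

Q = I·t = 0.3260 × 6540.0 = 2132 C; n(e⁻) = 0.02210 mol.
n(Cd) = n(e⁻)/2 = 0.01105 mol, so m = 0.01105 × 112.41 = 1.242 g.
Volume = m/ρ = 1.242 / 8.65 = 0.1436 cm³.
Thickness = V/A = 0.1436 / 162 = 8.86 × 10⁻⁴ cm = 8.86 μm.

8.86 μm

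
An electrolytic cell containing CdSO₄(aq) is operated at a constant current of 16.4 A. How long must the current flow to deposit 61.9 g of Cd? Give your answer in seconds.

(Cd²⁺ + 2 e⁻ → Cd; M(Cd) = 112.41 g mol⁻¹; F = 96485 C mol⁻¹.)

n(Cd) = m/M = 61.9 / 112.41 = 0.5507 mol.
Each Cd atom requires 2 electrons, so n(e⁻) = 2 × 0.5507 = 1.101 mol.
Q = n(e⁻)·F = 1.101 × 96485 = 106300 C.
t = Q/I = 106300 / 16.40 A = 6479 s.

6480 s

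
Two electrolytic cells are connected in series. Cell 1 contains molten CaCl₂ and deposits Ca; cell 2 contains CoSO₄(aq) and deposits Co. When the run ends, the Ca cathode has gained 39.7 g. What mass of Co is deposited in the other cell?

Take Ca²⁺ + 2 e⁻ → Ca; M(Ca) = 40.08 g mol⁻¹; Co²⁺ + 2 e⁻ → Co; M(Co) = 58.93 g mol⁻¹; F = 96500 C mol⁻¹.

n(Ca) = 39.7 / 40.08 = 0.9905 mol.
Since Ca²⁺ + 2 e⁻ → Ca, n(e⁻) passed = 2 × 0.9905 = 1.981 mol.
Cells in series carry the same charge, so the same 1.981 mol of electrons passes through cell 2.
Co²⁺ + 2 e⁻ → Co, so n(Co) = 1.981 / 2 = 0.9905 mol.
m(Co) = 0.9905 × 58.93 = 58.4 g.

58.4 g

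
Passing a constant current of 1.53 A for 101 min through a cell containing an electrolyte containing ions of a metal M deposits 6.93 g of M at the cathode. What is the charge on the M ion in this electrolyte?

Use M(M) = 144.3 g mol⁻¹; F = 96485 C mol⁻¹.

Q = I·t = 1.530 A × 6060.0 s = 9272 C, so n(e⁻) = 9272/96485 = 0.09610 mol.
n(M) deposited = 6.93 / 144.3 = 0.04802 mol.
Electrons per atom = n(e⁻)/n(M) = 0.09610 / 0.04802 = 2.00 ≈ 2, so the ion is M²⁺.

+2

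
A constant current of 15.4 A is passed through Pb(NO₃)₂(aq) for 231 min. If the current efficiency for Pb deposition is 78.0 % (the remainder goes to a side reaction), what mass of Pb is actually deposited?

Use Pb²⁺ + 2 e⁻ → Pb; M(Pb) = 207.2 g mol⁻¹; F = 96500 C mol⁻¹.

179 g

Q = I·t = 15.40 × 13860 = 213400 C.
n(e⁻) = 213400/96500 = 2.212 mol; theoretically n(Pb) = 2.212/2 = 1.106 mol, m_theo = 229.1 g.
At 78.0 % efficiency, m_actual = 0.780 × 229.1 = 179 g.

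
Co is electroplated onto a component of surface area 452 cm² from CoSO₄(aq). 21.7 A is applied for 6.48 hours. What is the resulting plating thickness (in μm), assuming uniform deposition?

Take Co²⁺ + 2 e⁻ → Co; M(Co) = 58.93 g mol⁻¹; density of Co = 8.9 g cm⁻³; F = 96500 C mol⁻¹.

384 μm

Q = I·t = 21.70 × 23328 = 506200 C; n(e⁻) = 5.246 mol.
n(Co) = n(e⁻)/2 = 2.623 mol, so m = 2.623 × 58.93 = 154.6 g.
Volume = m/ρ = 154.6 / 8.9 = 17.37 cm³.
Thickness = V/A = 17.37 / 452 = 0.0384 cm = 384 μm.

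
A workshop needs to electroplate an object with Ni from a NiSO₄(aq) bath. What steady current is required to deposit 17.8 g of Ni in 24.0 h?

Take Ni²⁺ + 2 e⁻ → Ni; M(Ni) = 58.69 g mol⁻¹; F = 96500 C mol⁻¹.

n(Ni) = 17.8 / 58.69 = 0.3033 mol.
n(e⁻) = 2 × 0.3033 = 0.6066 mol.
Q = n(e⁻)·F = 0.6066 × 96500 = 58530 C.
I = Q/t = 58530 / 86400 s = 0.677 A.

0.677 A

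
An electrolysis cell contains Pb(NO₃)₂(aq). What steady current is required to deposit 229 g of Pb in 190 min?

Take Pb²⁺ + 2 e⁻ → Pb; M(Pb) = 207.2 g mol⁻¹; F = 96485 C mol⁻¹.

n(Pb) = 229 / 207.2 = 1.105 mol.
n(e⁻) = 2 × 1.105 = 2.210 mol.
Q = n(e⁻)·F = 2.210 × 96485 = 213300 C.
I = Q/t = 213300 / 11400 s = 18.7 A.

18.7 A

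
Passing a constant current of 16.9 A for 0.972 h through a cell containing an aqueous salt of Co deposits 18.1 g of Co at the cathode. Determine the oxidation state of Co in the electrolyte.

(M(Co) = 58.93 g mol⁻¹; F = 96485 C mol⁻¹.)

+2

Q = I·t = 16.90 A × 3499.2 s = 59140 C, so n(e⁻) = 59140/96485 = 0.6129 mol.
n(Co) deposited = 18.1 / 58.93 = 0.3071 mol.
Electrons per atom = n(e⁻)/n(Co) = 0.6129 / 0.3071 = 2.00 ≈ 2, so the ion is Co²⁺.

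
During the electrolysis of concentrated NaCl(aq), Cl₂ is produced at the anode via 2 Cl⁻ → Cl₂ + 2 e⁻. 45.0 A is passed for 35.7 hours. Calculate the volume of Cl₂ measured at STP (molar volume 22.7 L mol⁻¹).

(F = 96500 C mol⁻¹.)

Q = I·t = 45.00 A × 128520 s = 5783000 C.
n(e⁻) = Q/F = 5783000 / 96500 = 59.93 mol.
2 electrons are transferred per Cl₂ molecule, so n(Cl₂) = 59.93 / 2 = 29.97 mol.
V = n × V_m = 29.97 × 22.7 = 680 L.

680 L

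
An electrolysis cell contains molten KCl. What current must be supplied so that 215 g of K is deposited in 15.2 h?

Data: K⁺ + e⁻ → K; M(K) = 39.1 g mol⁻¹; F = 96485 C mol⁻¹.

n(K) = 215 / 39.1 = 5.499 mol.
n(e⁻) = 1 × 5.499 = 5.499 mol.
Q = n(e⁻)·F = 5.499 × 96485 = 530500 C.
I = Q/t = 530500 / 54720 s = 9.70 A.

9.70 A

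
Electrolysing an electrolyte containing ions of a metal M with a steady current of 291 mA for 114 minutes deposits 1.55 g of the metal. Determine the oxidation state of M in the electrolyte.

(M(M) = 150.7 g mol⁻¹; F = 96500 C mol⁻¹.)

+2

Q = I·t = 0.2910 A × 6840.0 s = 1990 C, so n(e⁻) = 1990/96500 = 0.02063 mol.
n(M) deposited = 1.55 / 150.7 = 0.01029 mol.
Electrons per atom = n(e⁻)/n(M) = 0.02063 / 0.01029 = 2.01 ≈ 2, so the ion is M²⁺.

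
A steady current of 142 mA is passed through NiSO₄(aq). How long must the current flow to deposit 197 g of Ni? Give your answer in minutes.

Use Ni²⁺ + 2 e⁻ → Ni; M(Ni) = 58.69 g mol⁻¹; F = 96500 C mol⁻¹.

76000 min

n(Ni) = m/M = 197 / 58.69 = 3.357 mol.
Each Ni atom requires 2 electrons, so n(e⁻) = 2 × 3.357 = 6.713 mol.
Q = n(e⁻)·F = 6.713 × 96500 = 647800 C.
t = Q/I = 647800 / 0.1420 A = 4562000 s = 76000 min.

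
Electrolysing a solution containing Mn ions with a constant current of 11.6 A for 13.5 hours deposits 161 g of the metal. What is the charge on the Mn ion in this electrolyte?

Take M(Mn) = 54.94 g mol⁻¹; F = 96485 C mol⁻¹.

Q = I·t = 11.60 A × 48600 s = 563800 C, so n(e⁻) = 563800/96485 = 5.843 mol.
n(Mn) deposited = 161 / 54.94 = 2.930 mol.
Electrons per atom = n(e⁻)/n(Mn) = 5.843 / 2.930 = 1.99 ≈ 2, so the ion is Mn²⁺.

+2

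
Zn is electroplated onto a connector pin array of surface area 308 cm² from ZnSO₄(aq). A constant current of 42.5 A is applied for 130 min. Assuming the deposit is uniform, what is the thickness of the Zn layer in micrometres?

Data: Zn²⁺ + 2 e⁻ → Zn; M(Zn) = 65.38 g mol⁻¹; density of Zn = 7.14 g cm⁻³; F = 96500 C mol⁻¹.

511 μm

Q = I·t = 42.50 × 7800.0 = 331500 C; n(e⁻) = 3.435 mol.
n(Zn) = n(e⁻)/2 = 1.718 mol, so m = 1.718 × 65.38 = 112.3 g.
Volume = m/ρ = 112.3 / 7.14 = 15.73 cm³.
Thickness = V/A = 15.73 / 308 = 0.0511 cm = 511 μm.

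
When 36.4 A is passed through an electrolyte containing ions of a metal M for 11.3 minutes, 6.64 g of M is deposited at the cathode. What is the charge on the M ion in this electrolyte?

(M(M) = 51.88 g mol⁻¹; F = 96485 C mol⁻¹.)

+2

Q = I·t = 36.40 A × 678.00 s = 24680 C, so n(e⁻) = 24680/96485 = 0.2558 mol.
n(M) deposited = 6.64 / 51.88 = 0.1280 mol.
Electrons per atom = n(e⁻)/n(M) = 0.2558 / 0.1280 = 2.00 ≈ 2, so the ion is M²⁺.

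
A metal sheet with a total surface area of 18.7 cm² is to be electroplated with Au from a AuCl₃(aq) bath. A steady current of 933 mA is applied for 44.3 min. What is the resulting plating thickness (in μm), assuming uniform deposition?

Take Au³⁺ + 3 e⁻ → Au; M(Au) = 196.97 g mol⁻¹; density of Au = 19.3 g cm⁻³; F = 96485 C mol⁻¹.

46.8 μm

Q = I·t = 0.9330 × 2658.0 = 2480 C; n(e⁻) = 0.02570 mol.
n(Au) = n(e⁻)/3 = 0.008568 mol, so m = 0.008568 × 196.97 = 1.688 g.
Volume = m/ρ = 1.688 / 19.3 = 0.08744 cm³.
Thickness = V/A = 0.08744 / 18.7 = 0.00468 cm = 46.8 μm.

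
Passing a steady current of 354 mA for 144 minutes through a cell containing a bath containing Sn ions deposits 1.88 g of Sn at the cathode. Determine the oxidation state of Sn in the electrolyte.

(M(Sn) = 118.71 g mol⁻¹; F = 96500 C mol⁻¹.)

Q = I·t = 0.3540 A × 8640.0 s = 3059 C, so n(e⁻) = 3059/96500 = 0.03169 mol.
n(Sn) deposited = 1.88 / 118.71 = 0.01584 mol.
Electrons per atom = n(e⁻)/n(Sn) = 0.03169 / 0.01584 = 2.00 ≈ 2, so the ion is Sn²⁺.

+2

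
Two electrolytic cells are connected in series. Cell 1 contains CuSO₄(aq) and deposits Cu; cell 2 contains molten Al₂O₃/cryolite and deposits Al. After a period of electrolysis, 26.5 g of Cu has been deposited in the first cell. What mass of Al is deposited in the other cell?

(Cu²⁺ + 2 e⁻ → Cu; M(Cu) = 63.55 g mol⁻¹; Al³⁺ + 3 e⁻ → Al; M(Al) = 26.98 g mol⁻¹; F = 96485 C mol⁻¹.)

7.50 g

n(Cu) = 26.5 / 63.55 = 0.4170 mol.
Since Cu²⁺ + 2 e⁻ → Cu, n(e⁻) passed = 2 × 0.4170 = 0.8340 mol.
Cells in series carry the same charge, so the same 0.8340 mol of electrons passes through cell 2.
Al³⁺ + 3 e⁻ → Al, so n(Al) = 0.8340 / 3 = 0.2780 mol.
m(Al) = 0.2780 × 26.98 = 7.50 g.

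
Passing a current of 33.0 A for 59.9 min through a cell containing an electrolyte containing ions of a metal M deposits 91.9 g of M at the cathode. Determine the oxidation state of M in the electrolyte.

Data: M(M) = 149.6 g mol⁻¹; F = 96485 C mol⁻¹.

Q = I·t = 33.00 A × 3594.0 s = 118600 C, so n(e⁻) = 118600/96485 = 1.229 mol.
n(M) deposited = 91.9 / 149.6 = 0.6143 mol.
Electrons per atom = n(e⁻)/n(M) = 1.229 / 0.6143 = 2.00 ≈ 2, so the ion is M²⁺.

+2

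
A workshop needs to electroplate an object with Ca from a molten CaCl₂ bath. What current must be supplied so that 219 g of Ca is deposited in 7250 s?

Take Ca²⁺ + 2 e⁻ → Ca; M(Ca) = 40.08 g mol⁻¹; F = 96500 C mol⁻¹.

n(Ca) = 219 / 40.08 = 5.464 mol.
n(e⁻) = 2 × 5.464 = 10.93 mol.
Q = n(e⁻)·F = 10.93 × 96500 = 1055000 C.
I = Q/t = 1055000 / 7250.0 s = 145 A.

145 A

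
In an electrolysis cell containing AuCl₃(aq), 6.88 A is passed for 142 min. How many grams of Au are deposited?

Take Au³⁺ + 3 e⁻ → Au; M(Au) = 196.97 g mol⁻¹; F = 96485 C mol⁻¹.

39.9 g

Q = I·t = 6.880 A × 8520.0 s = 58620 C.
n(e⁻) = Q/F = 58620 / 96485 = 0.6075 mol.
Au³⁺ + 3 e⁻ → Au, so n(Au) = n(e⁻)/3 = 0.2025 mol.
m = n·M = 0.2025 × 196.97 = 39.9 g.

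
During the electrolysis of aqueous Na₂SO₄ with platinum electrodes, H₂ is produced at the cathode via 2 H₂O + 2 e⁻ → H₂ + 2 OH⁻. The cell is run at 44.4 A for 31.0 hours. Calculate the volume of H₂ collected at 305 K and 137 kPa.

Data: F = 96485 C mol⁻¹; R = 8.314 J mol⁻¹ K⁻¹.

475 L

Q = I·t = 44.40 A × 111600 s = 4955000 C.
n(e⁻) = Q/F = 4955000 / 96485 = 51.36 mol.
2 electrons are transferred per H₂ molecule, so n(H₂) = 51.36 / 2 = 25.68 mol.
V = nRT/P = (25.68 × 8.314 × 305) / (137 × 10³ Pa) = 0.475 m³ = 475 L.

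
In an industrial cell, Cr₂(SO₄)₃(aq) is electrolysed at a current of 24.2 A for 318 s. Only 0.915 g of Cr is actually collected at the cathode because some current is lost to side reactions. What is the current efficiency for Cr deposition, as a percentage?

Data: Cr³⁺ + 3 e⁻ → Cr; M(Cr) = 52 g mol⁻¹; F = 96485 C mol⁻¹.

66.2 %

Q = I·t = 24.20 × 318.00 = 7696 C; n(e⁻) = 7696/96485 = 0.07976 mol.
Theoretical n(Cr) = n(e⁻)/3 = 0.02659 mol, i.e. m_theo = 0.02659 × 52 = 1.382 g.
Efficiency = m_actual / m_theo = 0.915 / 1.382 = 66.2 %.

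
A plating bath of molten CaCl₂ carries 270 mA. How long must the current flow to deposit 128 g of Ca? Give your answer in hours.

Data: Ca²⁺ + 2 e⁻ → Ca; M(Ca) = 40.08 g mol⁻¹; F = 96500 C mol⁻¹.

634 h

n(Ca) = m/M = 128 / 40.08 = 3.194 mol.
Each Ca atom requires 2 electrons, so n(e⁻) = 2 × 3.194 = 6.387 mol.
Q = n(e⁻)·F = 6.387 × 96500 = 616400 C.
t = Q/I = 616400 / 0.2700 A = 2283000 s = 634 h.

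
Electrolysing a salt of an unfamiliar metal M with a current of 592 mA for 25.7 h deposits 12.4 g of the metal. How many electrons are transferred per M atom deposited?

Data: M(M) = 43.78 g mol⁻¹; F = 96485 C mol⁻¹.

Q = I·t = 0.5920 A × 92520 s = 54770 C, so n(e⁻) = 54770/96485 = 0.5677 mol.
n(M) deposited = 12.4 / 43.78 = 0.2832 mol.
Electrons per atom = n(e⁻)/n(M) = 0.5677 / 0.2832 = 2.00 ≈ 2, so the ion is M²⁺.

2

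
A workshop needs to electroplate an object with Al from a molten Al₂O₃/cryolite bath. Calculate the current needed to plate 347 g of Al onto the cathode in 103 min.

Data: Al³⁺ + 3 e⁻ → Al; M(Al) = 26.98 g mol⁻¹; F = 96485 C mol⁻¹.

n(Al) = 347 / 26.98 = 12.86 mol.
n(e⁻) = 3 × 12.86 = 38.58 mol.
Q = n(e⁻)·F = 38.58 × 96485 = 3723000 C.
I = Q/t = 3723000 / 6180.0 s = 602 A.

602 A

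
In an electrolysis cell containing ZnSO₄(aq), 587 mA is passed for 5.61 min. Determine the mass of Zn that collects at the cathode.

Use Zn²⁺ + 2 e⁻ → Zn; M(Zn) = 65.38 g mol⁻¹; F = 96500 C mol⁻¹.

0.0669 g

Q = I·t = 0.5870 A × 336.60 s = 197.6 C.
n(e⁻) = Q/F = 197.6 / 96500 = 0.002048 mol.
Zn²⁺ + 2 e⁻ → Zn, so n(Zn) = n(e⁻)/2 = 0.001024 mol.
m = n·M = 0.001024 × 65.38 = 0.0669 g.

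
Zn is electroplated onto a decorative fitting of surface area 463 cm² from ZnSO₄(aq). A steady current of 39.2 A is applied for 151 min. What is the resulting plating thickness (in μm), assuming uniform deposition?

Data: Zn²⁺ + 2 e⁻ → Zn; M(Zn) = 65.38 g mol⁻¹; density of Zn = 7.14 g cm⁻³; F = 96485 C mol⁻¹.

Q = I·t = 39.20 × 9060.0 = 355200 C; n(e⁻) = 3.681 mol.
n(Zn) = n(e⁻)/2 = 1.840 mol, so m = 1.840 × 65.38 = 120.3 g.
Volume = m/ρ = 120.3 / 7.14 = 16.85 cm³.
Thickness = V/A = 16.85 / 463 = 0.0364 cm = 364 μm.

364 μm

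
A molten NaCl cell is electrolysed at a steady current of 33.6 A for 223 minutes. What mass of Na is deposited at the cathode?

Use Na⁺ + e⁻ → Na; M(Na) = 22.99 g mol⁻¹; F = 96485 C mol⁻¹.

107 g

Q = I·t = 33.60 A × 13380 s = 449600 C.
n(e⁻) = Q/F = 449600 / 96485 = 4.659 mol.
Na⁺ + e⁻ → Na, so n(Na) = n(e⁻)/1 = 4.659 mol.
m = n·M = 4.659 × 22.99 = 107 g.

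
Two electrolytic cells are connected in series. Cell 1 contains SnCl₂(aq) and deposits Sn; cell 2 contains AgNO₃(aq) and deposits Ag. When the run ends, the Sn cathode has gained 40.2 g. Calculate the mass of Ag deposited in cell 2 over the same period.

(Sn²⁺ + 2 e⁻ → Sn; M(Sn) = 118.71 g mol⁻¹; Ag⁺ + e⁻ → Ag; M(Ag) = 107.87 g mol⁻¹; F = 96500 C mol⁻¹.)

73.1 g

n(Sn) = 40.2 / 118.71 = 0.3386 mol.
Since Sn²⁺ + 2 e⁻ → Sn, n(e⁻) passed = 2 × 0.3386 = 0.6773 mol.
Cells in series carry the same charge, so the same 0.6773 mol of electrons passes through cell 2.
Ag⁺ + e⁻ → Ag, so n(Ag) = 0.6773 / 1 = 0.6773 mol.
m(Ag) = 0.6773 × 107.87 = 73.1 g.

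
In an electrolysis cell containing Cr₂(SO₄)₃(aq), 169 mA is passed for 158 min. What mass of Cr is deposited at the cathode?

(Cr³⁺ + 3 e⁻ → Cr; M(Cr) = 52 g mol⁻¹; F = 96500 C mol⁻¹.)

0.288 g

Q = I·t = 0.1690 A × 9480.0 s = 1602 C.
n(e⁻) = Q/F = 1602 / 96500 = 0.01660 mol.
Cr³⁺ + 3 e⁻ → Cr, so n(Cr) = n(e⁻)/3 = 0.005534 mol.
m = n·M = 0.005534 × 52 = 0.288 g.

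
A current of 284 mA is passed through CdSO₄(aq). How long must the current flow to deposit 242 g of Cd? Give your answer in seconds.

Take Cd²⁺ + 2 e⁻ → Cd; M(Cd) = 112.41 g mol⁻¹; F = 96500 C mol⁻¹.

n(Cd) = m/M = 242 / 112.41 = 2.153 mol.
Each Cd atom requires 2 electrons, so n(e⁻) = 2 × 2.153 = 4.306 mol.
Q = n(e⁻)·F = 4.306 × 96500 = 415500 C.
t = Q/I = 415500 / 0.2840 A = 1463000 s.

1.46 × 10⁶ s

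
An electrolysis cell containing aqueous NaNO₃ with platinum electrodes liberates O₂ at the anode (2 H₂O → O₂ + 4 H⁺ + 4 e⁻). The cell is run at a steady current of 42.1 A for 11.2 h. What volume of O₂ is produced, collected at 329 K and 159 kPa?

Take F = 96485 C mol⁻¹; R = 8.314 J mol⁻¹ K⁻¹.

Q = I·t = 42.10 A × 40320 s = 1697000 C.
n(e⁻) = Q/F = 1697000 / 96485 = 17.59 mol.
4 electrons are transferred per O₂ molecule, so n(O₂) = 17.59 / 4 = 4.398 mol.
V = nRT/P = (4.398 × 8.314 × 329) / (159 × 10³ Pa) = 0.0757 m³ = 75.7 L.

75.7 L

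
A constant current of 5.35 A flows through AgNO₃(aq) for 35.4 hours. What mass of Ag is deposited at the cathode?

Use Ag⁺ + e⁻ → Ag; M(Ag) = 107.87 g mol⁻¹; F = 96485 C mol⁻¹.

Q = I·t = 5.350 A × 127440 s = 681800 C.
n(e⁻) = Q/F = 681800 / 96485 = 7.066 mol.
Ag⁺ + e⁻ → Ag, so n(Ag) = n(e⁻)/1 = 7.066 mol.
m = n·M = 7.066 × 107.87 = 762 g.

762 g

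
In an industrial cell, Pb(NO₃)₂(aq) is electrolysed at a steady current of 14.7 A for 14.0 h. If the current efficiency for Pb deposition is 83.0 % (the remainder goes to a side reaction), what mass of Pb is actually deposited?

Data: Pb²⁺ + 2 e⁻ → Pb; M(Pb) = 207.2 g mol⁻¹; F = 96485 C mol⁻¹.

660 g

Q = I·t = 14.70 × 50400 = 740900 C.
n(e⁻) = 740900/96485 = 7.679 mol; theoretically n(Pb) = 7.679/2 = 3.839 mol, m_theo = 795.5 g.
At 83.0 % efficiency, m_actual = 0.830 × 795.5 = 660 g.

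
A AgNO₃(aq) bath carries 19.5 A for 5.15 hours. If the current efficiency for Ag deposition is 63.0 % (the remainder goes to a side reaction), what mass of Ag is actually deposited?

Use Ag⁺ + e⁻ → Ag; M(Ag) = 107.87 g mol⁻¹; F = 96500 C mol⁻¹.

Q = I·t = 19.50 × 18540 = 361500 C.
n(e⁻) = 361500/96500 = 3.746 mol; theoretically n(Ag) = 3.746/1 = 3.746 mol, m_theo = 404.1 g.
At 63.0 % efficiency, m_actual = 0.630 × 404.1 = 255 g.

255 g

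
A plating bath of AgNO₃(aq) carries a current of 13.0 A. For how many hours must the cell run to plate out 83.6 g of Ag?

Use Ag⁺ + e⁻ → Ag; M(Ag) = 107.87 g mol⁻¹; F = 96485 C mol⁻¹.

1.60 h

n(Ag) = m/M = 83.6 / 107.87 = 0.7750 mol.
Each Ag atom requires 1 electron, so n(e⁻) = 1 × 0.7750 = 0.7750 mol.
Q = n(e⁻)·F = 0.7750 × 96485 = 74780 C.
t = Q/I = 74780 / 13.00 A = 5752 s = 1.60 h.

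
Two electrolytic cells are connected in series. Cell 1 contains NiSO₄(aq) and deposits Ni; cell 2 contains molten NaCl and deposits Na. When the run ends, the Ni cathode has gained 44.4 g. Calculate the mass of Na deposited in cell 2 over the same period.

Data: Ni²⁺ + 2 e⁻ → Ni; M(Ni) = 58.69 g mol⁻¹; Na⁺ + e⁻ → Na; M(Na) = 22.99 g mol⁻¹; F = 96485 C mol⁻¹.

n(Ni) = 44.4 / 58.69 = 0.7565 mol.
Since Ni²⁺ + 2 e⁻ → Ni, n(e⁻) passed = 2 × 0.7565 = 1.513 mol.
Cells in series carry the same charge, so the same 1.513 mol of electrons passes through cell 2.
Na⁺ + e⁻ → Na, so n(Na) = 1.513 / 1 = 1.513 mol.
m(Na) = 1.513 × 22.99 = 34.8 g.

34.8 g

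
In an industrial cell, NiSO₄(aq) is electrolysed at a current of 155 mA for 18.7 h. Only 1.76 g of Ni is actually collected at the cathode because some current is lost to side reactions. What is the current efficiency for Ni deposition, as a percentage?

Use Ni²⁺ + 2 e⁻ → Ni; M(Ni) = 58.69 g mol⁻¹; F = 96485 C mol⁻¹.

55.5 %

Q = I·t = 0.1550 × 67320 = 10430 C; n(e⁻) = 10430/96485 = 0.1081 mol.
Theoretical n(Ni) = n(e⁻)/2 = 0.05407 mol, i.e. m_theo = 0.05407 × 58.69 = 3.174 g.
Efficiency = m_actual / m_theo = 1.76 / 3.174 = 55.5 %.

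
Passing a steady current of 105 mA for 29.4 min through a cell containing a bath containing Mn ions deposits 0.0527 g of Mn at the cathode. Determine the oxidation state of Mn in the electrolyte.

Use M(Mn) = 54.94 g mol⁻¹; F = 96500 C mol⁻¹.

+2

Q = I·t = 0.1050 A × 1764.0 s = 185.2 C, so n(e⁻) = 185.2/96500 = 0.001919 mol.
n(Mn) deposited = 0.0527 / 54.94 = 0.0009592 mol.
Electrons per atom = n(e⁻)/n(Mn) = 0.001919 / 0.0009592 = 2.00 ≈ 2, so the ion is Mn²⁺.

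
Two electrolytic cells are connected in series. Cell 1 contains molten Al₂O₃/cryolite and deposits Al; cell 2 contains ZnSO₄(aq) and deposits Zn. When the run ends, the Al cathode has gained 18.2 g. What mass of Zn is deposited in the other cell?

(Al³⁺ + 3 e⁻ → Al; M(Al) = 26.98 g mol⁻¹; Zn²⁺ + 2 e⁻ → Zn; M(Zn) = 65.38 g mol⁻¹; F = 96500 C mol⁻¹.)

n(Al) = 18.2 / 26.98 = 0.6746 mol.
Since Al³⁺ + 3 e⁻ → Al, n(e⁻) passed = 3 × 0.6746 = 2.024 mol.
Cells in series carry the same charge, so the same 2.024 mol of electrons passes through cell 2.
Zn²⁺ + 2 e⁻ → Zn, so n(Zn) = 2.024 / 2 = 1.012 mol.
m(Zn) = 1.012 × 65.38 = 66.2 g.

66.2 g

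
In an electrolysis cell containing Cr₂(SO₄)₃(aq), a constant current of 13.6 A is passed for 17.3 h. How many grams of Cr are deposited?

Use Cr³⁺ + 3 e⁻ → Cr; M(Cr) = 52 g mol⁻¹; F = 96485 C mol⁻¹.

Q = I·t = 13.60 A × 62280 s = 847000 C.
n(e⁻) = Q/F = 847000 / 96485 = 8.779 mol.
Cr³⁺ + 3 e⁻ → Cr, so n(Cr) = n(e⁻)/3 = 2.926 mol.
m = n·M = 2.926 × 52 = 152 g.

152 g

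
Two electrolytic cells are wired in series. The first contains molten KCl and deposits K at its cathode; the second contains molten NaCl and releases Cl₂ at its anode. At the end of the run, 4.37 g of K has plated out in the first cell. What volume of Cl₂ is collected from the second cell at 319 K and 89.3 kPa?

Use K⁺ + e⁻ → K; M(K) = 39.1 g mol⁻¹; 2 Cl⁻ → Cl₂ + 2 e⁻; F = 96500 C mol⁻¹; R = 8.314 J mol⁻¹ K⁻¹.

1.66 L

n(K) = 4.37 / 39.1 = 0.1118 mol, so n(e⁻) = 1 × 0.1118 = 0.1118 mol.
The cells are in series, so the same 0.1118 mol of electrons passes through the second cell.
2 Cl⁻ → Cl₂ + 2 e⁻ — 2 mol e⁻ per mol Cl₂, so n(Cl₂) = 0.1118/2 = 0.05588 mol.
V = nRT/P = (0.05588 × 8.314 × 319) / (89.3 × 10³) = 0.00166 m³ = 1.66 L.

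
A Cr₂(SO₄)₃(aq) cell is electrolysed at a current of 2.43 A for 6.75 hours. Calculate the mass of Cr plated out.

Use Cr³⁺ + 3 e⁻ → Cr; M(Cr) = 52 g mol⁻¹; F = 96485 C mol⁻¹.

10.6 g

Q = I·t = 2.430 A × 24300 s = 59050 C.
n(e⁻) = Q/F = 59050 / 96485 = 0.6120 mol.
Cr³⁺ + 3 e⁻ → Cr, so n(Cr) = n(e⁻)/3 = 0.2040 mol.
m = n·M = 0.2040 × 52 = 10.6 g.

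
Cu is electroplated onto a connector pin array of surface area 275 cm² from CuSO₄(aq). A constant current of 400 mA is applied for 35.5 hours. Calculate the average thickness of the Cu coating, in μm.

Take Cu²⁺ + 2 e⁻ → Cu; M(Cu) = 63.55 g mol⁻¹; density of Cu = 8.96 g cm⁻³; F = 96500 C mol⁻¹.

68.3 μm

Q = I·t = 0.4000 × 127800 = 51120 C; n(e⁻) = 0.5297 mol.
n(Cu) = n(e⁻)/2 = 0.2649 mol, so m = 0.2649 × 63.55 = 16.83 g.
Volume = m/ρ = 16.83 / 8.96 = 1.879 cm³.
Thickness = V/A = 1.879 / 275 = 0.00683 cm = 68.3 μm.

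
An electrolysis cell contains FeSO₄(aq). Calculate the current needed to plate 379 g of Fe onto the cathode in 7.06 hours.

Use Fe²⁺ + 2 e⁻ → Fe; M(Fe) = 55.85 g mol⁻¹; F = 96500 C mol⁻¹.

51.5 A

n(Fe) = 379 / 55.85 = 6.786 mol.
n(e⁻) = 2 × 6.786 = 13.57 mol.
Q = n(e⁻)·F = 13.57 × 96500 = 1310000 C.
I = Q/t = 1310000 / 25416 s = 51.5 A.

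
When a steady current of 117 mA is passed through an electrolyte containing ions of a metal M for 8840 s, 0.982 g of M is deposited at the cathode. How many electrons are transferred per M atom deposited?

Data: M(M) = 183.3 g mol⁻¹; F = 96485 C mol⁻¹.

Q = I·t = 0.1170 A × 8840.0 s = 1034 C, so n(e⁻) = 1034/96485 = 0.01072 mol.
n(M) deposited = 0.982 / 183.3 = 0.005357 mol.
Electrons per atom = n(e⁻)/n(M) = 0.01072 / 0.005357 = 2.00 ≈ 2, so the ion is M²⁺.

2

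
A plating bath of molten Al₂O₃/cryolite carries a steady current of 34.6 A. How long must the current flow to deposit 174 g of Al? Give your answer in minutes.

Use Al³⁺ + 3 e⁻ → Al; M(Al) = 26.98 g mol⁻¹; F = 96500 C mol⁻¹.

899 min

n(Al) = m/M = 174 / 26.98 = 6.449 mol.
Each Al atom requires 3 electrons, so n(e⁻) = 3 × 6.449 = 19.35 mol.
Q = n(e⁻)·F = 19.35 × 96500 = 1867000 C.
t = Q/I = 1867000 / 34.60 A = 53960 s = 899 min.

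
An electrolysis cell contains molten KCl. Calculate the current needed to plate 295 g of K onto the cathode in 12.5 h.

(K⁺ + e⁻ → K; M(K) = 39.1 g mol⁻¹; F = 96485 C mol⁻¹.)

n(K) = 295 / 39.1 = 7.545 mol.
n(e⁻) = 1 × 7.545 = 7.545 mol.
Q = n(e⁻)·F = 7.545 × 96485 = 728000 C.
I = Q/t = 728000 / 45000 s = 16.2 A.

16.2 A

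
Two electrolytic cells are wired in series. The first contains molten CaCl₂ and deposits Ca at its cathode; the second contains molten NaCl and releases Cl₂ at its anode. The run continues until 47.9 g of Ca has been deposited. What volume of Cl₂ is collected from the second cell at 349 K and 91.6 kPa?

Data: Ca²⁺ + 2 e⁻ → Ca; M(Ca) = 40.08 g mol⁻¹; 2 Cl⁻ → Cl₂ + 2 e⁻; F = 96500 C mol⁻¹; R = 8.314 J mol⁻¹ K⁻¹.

37.9 L

n(Ca) = 47.9 / 40.08 = 1.195 mol, so n(e⁻) = 2 × 1.195 = 2.390 mol.
The cells are in series, so the same 2.390 mol of electrons passes through the second cell.
2 Cl⁻ → Cl₂ + 2 e⁻ — 2 mol e⁻ per mol Cl₂, so n(Cl₂) = 2.390/2 = 1.195 mol.
V = nRT/P = (1.195 × 8.314 × 349) / (91.6 × 10³) = 0.0379 m³ = 37.9 L.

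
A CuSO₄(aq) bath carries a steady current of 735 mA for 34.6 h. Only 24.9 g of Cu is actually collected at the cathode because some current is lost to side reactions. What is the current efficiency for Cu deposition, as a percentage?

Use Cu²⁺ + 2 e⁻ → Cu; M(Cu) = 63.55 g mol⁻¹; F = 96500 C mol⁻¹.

82.6 %

Q = I·t = 0.7350 × 124560 = 91550 C; n(e⁻) = 91550/96500 = 0.9487 mol.
Theoretical n(Cu) = n(e⁻)/2 = 0.4744 mol, i.e. m_theo = 0.4744 × 63.55 = 30.15 g.
Efficiency = m_actual / m_theo = 24.9 / 30.15 = 82.6 %.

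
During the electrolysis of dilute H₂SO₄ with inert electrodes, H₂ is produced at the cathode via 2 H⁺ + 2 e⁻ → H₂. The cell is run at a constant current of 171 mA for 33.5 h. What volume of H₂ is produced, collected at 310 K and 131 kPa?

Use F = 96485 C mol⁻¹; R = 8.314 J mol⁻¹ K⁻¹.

2.10 L

Q = I·t = 0.1710 A × 120600 s = 20620 C.
n(e⁻) = Q/F = 20620 / 96485 = 0.2137 mol.
2 electrons are transferred per H₂ molecule, so n(H₂) = 0.2137 / 2 = 0.1069 mol.
V = nRT/P = (0.1069 × 8.314 × 310) / (131 × 10³ Pa) = 0.00210 m³ = 2.10 L.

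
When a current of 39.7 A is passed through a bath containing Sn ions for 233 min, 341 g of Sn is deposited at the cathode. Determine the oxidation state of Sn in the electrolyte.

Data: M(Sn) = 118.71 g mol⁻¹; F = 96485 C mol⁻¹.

Q = I·t = 39.70 A × 13980 s = 555000 C, so n(e⁻) = 555000/96485 = 5.752 mol.
n(Sn) deposited = 341 / 118.71 = 2.873 mol.
Electrons per atom = n(e⁻)/n(Sn) = 5.752 / 2.873 = 2.00 ≈ 2, so the ion is Sn²⁺.

+2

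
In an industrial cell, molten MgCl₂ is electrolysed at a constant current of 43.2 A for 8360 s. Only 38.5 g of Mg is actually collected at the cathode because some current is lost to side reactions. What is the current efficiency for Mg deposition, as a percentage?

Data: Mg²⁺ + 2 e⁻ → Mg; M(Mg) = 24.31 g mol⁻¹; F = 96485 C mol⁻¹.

Q = I·t = 43.20 × 8360.0 = 361200 C; n(e⁻) = 361200/96485 = 3.743 mol.
Theoretical n(Mg) = n(e⁻)/2 = 1.872 mol, i.e. m_theo = 1.872 × 24.31 = 45.50 g.
Efficiency = m_actual / m_theo = 38.5 / 45.50 = 84.6 %.

84.6 %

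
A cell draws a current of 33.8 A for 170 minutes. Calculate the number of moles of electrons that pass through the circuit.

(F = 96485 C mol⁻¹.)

Q = I·t = 33.80 A × 10200 s = 344800 C.
n(e⁻) = Q/F = 344800 / 96485 = 3.57 mol.

3.57 mol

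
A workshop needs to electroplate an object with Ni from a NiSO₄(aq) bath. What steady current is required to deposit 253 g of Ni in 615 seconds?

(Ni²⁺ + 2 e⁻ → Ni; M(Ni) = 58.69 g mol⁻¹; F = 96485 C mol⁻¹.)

1350 A

n(Ni) = 253 / 58.69 = 4.311 mol.
n(e⁻) = 2 × 4.311 = 8.622 mol.
Q = n(e⁻)·F = 8.622 × 96485 = 831900 C.
I = Q/t = 831900 / 615.00 s = 1350 A.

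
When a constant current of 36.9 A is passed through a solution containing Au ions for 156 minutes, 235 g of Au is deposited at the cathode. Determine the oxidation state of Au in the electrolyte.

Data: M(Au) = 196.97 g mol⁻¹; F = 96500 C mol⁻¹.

+3

Q = I·t = 36.90 A × 9360.0 s = 345400 C, so n(e⁻) = 345400/96500 = 3.579 mol.
n(Au) deposited = 235 / 196.97 = 1.193 mol.
Electrons per atom = n(e⁻)/n(Au) = 3.579 / 1.193 = 3.00 ≈ 3, so the ion is Au³⁺.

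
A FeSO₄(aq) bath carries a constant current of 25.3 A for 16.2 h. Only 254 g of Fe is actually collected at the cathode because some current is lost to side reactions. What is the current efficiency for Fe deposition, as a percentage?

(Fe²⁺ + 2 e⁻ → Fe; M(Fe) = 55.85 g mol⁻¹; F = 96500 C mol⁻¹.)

59.5 %

Q = I·t = 25.30 × 58320 = 1475000 C; n(e⁻) = 1475000/96500 = 15.29 mol.
Theoretical n(Fe) = n(e⁻)/2 = 7.645 mol, i.e. m_theo = 7.645 × 55.85 = 427.0 g.
Efficiency = m_actual / m_theo = 254 / 427.0 = 59.5 %.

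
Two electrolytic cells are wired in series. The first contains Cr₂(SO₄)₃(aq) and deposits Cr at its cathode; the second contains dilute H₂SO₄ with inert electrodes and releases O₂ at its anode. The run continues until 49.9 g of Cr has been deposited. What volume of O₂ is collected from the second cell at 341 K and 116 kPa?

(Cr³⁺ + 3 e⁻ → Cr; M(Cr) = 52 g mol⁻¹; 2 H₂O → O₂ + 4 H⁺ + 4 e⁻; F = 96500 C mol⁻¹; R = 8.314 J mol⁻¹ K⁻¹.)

17.6 L

n(Cr) = 49.9 / 52 = 0.9596 mol, so n(e⁻) = 3 × 0.9596 = 2.879 mol.
The cells are in series, so the same 2.879 mol of electrons passes through the second cell.
2 H₂O → O₂ + 4 H⁺ + 4 e⁻ — 4 mol e⁻ per mol O₂, so n(O₂) = 2.879/4 = 0.7197 mol.
V = nRT/P = (0.7197 × 8.314 × 341) / (116 × 10³) = 0.0176 m³ = 17.6 L.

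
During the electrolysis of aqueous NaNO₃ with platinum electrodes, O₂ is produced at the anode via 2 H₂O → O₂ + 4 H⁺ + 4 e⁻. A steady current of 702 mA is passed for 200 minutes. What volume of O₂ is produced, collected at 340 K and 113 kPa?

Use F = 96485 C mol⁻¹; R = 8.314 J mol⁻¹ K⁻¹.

Q = I·t = 0.7020 A × 12000 s = 8424 C.
n(e⁻) = Q/F = 8424 / 96485 = 0.08731 mol.
4 electrons are transferred per O₂ molecule, so n(O₂) = 0.08731 / 4 = 0.02183 mol.
V = nRT/P = (0.02183 × 8.314 × 340) / (113 × 10³ Pa) = 5.46 × 10⁻⁴ m³ = 0.546 L.

0.546 L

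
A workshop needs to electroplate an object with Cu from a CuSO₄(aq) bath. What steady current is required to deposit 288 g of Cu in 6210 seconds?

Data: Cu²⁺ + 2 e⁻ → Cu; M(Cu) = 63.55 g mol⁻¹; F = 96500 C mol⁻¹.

n(Cu) = 288 / 63.55 = 4.532 mol.
n(e⁻) = 2 × 4.532 = 9.064 mol.
Q = n(e⁻)·F = 9.064 × 96500 = 874600 C.
I = Q/t = 874600 / 6210.0 s = 141 A.

141 A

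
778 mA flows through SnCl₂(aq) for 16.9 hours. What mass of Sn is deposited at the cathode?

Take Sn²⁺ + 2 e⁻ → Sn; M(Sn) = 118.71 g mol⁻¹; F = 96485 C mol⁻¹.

29.1 g

Q = I·t = 0.7780 A × 60840 s = 47330 C.
n(e⁻) = Q/F = 47330 / 96485 = 0.4906 mol.
Sn²⁺ + 2 e⁻ → Sn, so n(Sn) = n(e⁻)/2 = 0.2453 mol.
m = n·M = 0.2453 × 118.71 = 29.1 g.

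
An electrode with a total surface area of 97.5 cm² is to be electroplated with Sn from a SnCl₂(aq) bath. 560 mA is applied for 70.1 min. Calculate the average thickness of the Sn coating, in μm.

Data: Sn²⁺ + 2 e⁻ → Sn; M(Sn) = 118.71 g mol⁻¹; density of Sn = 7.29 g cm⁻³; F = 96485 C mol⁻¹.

Q = I·t = 0.5600 × 4206.0 = 2355 C; n(e⁻) = 0.02441 mol.
n(Sn) = n(e⁻)/2 = 0.01221 mol, so m = 0.01221 × 118.71 = 1.449 g.
Volume = m/ρ = 1.449 / 7.29 = 0.1988 cm³.
Thickness = V/A = 0.1988 / 97.5 = 0.00204 cm = 20.4 μm.

20.4 μm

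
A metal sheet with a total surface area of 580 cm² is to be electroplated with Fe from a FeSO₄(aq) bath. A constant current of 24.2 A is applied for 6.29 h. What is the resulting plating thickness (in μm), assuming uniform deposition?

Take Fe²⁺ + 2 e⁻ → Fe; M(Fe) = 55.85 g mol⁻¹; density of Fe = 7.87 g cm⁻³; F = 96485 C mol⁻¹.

Q = I·t = 24.20 × 22644 = 548000 C; n(e⁻) = 5.679 mol.
n(Fe) = n(e⁻)/2 = 2.840 mol, so m = 2.840 × 55.85 = 158.6 g.
Volume = m/ρ = 158.6 / 7.87 = 20.15 cm³.
Thickness = V/A = 20.15 / 580 = 0.0347 cm = 347 μm.

347 μm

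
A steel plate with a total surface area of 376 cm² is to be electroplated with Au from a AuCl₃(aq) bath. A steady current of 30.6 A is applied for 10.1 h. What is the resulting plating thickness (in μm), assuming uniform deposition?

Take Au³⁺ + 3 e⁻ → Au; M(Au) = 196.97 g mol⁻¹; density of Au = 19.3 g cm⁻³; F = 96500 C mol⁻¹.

Q = I·t = 30.60 × 36360 = 1113000 C; n(e⁻) = 11.53 mol.
n(Au) = n(e⁻)/3 = 3.843 mol, so m = 3.843 × 196.97 = 757.0 g.
Volume = m/ρ = 757.0 / 19.3 = 39.22 cm³.
Thickness = V/A = 39.22 / 376 = 0.104 cm = 1040 μm.

1040 μm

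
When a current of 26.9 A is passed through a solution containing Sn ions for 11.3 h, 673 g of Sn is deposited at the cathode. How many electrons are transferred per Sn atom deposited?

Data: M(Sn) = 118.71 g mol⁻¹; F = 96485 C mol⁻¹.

2

Q = I·t = 26.90 A × 40680 s = 1094000 C, so n(e⁻) = 1094000/96485 = 11.34 mol.
n(Sn) deposited = 673 / 118.71 = 5.669 mol.
Electrons per atom = n(e⁻)/n(Sn) = 11.34 / 5.669 = 2.00 ≈ 2, so the ion is Sn²⁺.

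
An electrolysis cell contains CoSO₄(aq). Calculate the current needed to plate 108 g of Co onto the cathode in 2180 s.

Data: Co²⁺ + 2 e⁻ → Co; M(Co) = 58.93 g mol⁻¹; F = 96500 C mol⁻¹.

162 A

n(Co) = 108 / 58.93 = 1.833 mol.
n(e⁻) = 2 × 1.833 = 3.665 mol.
Q = n(e⁻)·F = 3.665 × 96500 = 353700 C.
I = Q/t = 353700 / 2180.0 s = 162 A.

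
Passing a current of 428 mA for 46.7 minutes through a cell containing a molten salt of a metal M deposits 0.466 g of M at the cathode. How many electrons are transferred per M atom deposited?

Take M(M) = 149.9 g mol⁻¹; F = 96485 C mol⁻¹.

Q = I·t = 0.4280 A × 2802.0 s = 1199 C, so n(e⁻) = 1199/96485 = 0.01243 mol.
n(M) deposited = 0.466 / 149.9 = 0.003109 mol.
Electrons per atom = n(e⁻)/n(M) = 0.01243 / 0.003109 = 4.00 ≈ 4, so the ion is M⁴⁺.

4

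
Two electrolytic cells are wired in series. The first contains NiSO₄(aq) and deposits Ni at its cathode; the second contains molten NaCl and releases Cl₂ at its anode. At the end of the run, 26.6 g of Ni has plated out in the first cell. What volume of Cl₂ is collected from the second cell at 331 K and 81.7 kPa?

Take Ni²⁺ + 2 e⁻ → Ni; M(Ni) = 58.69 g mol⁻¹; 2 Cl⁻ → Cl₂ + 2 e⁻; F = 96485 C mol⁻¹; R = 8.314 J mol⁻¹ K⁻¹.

15.3 L

n(Ni) = 26.6 / 58.69 = 0.4532 mol, so n(e⁻) = 2 × 0.4532 = 0.9065 mol.
The cells are in series, so the same 0.9065 mol of electrons passes through the second cell.
2 Cl⁻ → Cl₂ + 2 e⁻ — 2 mol e⁻ per mol Cl₂, so n(Cl₂) = 0.9065/2 = 0.4532 mol.
V = nRT/P = (0.4532 × 8.314 × 331) / (81.7 × 10³) = 0.0153 m³ = 15.3 L.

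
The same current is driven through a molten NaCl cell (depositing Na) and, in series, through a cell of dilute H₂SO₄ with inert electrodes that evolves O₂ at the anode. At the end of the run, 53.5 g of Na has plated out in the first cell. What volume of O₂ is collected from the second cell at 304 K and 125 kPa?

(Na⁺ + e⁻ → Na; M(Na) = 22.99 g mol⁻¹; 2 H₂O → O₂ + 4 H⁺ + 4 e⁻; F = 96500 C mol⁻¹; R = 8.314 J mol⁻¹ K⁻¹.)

11.8 L

n(Na) = 53.5 / 22.99 = 2.327 mol, so n(e⁻) = 1 × 2.327 = 2.327 mol.
The cells are in series, so the same 2.327 mol of electrons passes through the second cell.
2 H₂O → O₂ + 4 H⁺ + 4 e⁻ — 4 mol e⁻ per mol O₂, so n(O₂) = 2.327/4 = 0.5818 mol.
V = nRT/P = (0.5818 × 8.314 × 304) / (125 × 10³) = 0.0118 m³ = 11.8 L.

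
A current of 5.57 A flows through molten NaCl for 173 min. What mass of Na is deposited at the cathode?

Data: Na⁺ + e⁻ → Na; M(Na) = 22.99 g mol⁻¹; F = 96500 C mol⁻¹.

13.8 g

Q = I·t = 5.570 A × 10380 s = 57820 C.
n(e⁻) = Q/F = 57820 / 96500 = 0.5991 mol.
Na⁺ + e⁻ → Na, so n(Na) = n(e⁻)/1 = 0.5991 mol.
m = n·M = 0.5991 × 22.99 = 13.8 g.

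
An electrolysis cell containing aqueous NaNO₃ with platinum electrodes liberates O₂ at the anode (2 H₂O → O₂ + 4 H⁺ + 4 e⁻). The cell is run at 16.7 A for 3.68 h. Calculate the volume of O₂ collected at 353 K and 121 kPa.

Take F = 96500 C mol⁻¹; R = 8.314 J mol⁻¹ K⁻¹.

Q = I·t = 16.70 A × 13248 s = 221200 C.
n(e⁻) = Q/F = 221200 / 96500 = 2.293 mol.
4 electrons are transferred per O₂ molecule, so n(O₂) = 2.293 / 4 = 0.5732 mol.
V = nRT/P = (0.5732 × 8.314 × 353) / (121 × 10³ Pa) = 0.0139 m³ = 13.9 L.

13.9 L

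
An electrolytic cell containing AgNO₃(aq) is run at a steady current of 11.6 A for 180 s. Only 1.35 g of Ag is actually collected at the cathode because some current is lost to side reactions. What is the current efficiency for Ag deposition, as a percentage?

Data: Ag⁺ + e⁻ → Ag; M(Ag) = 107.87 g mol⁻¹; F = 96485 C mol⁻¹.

57.8 %

Q = I·t = 11.60 × 180.00 = 2088 C; n(e⁻) = 2088/96485 = 0.02164 mol.
Theoretical n(Ag) = n(e⁻)/1 = 0.02164 mol, i.e. m_theo = 0.02164 × 107.87 = 2.334 g.
Efficiency = m_actual / m_theo = 1.35 / 2.334 = 57.8 %.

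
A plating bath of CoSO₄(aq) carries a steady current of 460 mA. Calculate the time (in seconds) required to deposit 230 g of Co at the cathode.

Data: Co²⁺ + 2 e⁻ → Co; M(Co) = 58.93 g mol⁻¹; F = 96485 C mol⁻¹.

1.64 × 10⁶ s

n(Co) = m/M = 230 / 58.93 = 3.903 mol.
Each Co atom requires 2 electrons, so n(e⁻) = 2 × 3.903 = 7.806 mol.
Q = n(e⁻)·F = 7.806 × 96485 = 753100 C.
t = Q/I = 753100 / 0.4600 A = 1637000 s.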